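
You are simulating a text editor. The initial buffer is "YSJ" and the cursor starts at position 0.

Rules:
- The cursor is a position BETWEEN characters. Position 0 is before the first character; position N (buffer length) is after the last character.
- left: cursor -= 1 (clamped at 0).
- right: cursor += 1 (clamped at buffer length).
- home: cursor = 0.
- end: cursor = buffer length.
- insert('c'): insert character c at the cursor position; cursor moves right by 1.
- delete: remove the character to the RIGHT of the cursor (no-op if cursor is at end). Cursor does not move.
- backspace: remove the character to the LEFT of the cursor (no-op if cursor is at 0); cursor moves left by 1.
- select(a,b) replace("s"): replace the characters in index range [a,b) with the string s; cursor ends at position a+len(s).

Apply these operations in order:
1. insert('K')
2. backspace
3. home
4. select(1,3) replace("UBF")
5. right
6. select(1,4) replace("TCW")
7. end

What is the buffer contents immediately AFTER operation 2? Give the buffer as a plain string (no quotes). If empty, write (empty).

After op 1 (insert('K')): buf='KYSJ' cursor=1
After op 2 (backspace): buf='YSJ' cursor=0

Answer: YSJ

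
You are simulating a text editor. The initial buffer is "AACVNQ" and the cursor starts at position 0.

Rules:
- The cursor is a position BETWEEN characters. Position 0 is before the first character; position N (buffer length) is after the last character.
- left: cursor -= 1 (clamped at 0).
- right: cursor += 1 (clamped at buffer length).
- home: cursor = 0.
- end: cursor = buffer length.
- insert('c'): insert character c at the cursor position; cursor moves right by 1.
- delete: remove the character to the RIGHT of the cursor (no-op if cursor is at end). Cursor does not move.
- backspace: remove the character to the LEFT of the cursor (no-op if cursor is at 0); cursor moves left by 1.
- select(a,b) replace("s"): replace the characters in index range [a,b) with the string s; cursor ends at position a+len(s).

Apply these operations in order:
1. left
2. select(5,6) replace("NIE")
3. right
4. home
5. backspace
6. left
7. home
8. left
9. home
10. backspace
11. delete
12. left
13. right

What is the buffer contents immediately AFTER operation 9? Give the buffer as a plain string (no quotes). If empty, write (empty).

After op 1 (left): buf='AACVNQ' cursor=0
After op 2 (select(5,6) replace("NIE")): buf='AACVNNIE' cursor=8
After op 3 (right): buf='AACVNNIE' cursor=8
After op 4 (home): buf='AACVNNIE' cursor=0
After op 5 (backspace): buf='AACVNNIE' cursor=0
After op 6 (left): buf='AACVNNIE' cursor=0
After op 7 (home): buf='AACVNNIE' cursor=0
After op 8 (left): buf='AACVNNIE' cursor=0
After op 9 (home): buf='AACVNNIE' cursor=0

Answer: AACVNNIE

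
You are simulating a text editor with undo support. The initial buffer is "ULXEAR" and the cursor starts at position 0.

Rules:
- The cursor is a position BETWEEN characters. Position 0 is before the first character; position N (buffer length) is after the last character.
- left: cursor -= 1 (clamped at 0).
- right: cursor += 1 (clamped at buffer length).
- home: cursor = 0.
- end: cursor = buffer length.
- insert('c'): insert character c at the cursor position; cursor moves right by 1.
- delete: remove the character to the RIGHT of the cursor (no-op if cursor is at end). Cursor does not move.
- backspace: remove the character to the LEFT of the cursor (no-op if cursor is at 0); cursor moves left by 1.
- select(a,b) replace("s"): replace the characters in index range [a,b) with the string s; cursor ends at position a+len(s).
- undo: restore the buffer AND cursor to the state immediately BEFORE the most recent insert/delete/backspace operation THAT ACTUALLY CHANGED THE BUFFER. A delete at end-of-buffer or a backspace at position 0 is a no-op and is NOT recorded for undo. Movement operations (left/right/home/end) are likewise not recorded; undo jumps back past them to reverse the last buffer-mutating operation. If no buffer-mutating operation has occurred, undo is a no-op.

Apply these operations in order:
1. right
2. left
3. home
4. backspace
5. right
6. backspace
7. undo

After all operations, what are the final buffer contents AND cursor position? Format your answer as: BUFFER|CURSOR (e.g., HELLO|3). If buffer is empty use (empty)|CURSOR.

Answer: ULXEAR|1

Derivation:
After op 1 (right): buf='ULXEAR' cursor=1
After op 2 (left): buf='ULXEAR' cursor=0
After op 3 (home): buf='ULXEAR' cursor=0
After op 4 (backspace): buf='ULXEAR' cursor=0
After op 5 (right): buf='ULXEAR' cursor=1
After op 6 (backspace): buf='LXEAR' cursor=0
After op 7 (undo): buf='ULXEAR' cursor=1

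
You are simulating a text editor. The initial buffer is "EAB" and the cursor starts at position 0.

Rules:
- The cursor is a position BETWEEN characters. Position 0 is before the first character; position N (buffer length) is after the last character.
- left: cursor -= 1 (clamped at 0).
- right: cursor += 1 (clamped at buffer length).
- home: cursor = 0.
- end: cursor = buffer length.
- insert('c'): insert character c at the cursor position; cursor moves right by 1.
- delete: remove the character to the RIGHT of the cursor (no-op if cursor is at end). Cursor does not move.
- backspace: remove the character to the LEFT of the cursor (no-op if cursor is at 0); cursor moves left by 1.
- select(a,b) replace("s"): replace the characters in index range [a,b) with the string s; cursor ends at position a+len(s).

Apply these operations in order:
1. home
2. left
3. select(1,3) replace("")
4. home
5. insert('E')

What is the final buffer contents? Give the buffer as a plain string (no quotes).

After op 1 (home): buf='EAB' cursor=0
After op 2 (left): buf='EAB' cursor=0
After op 3 (select(1,3) replace("")): buf='E' cursor=1
After op 4 (home): buf='E' cursor=0
After op 5 (insert('E')): buf='EE' cursor=1

Answer: EE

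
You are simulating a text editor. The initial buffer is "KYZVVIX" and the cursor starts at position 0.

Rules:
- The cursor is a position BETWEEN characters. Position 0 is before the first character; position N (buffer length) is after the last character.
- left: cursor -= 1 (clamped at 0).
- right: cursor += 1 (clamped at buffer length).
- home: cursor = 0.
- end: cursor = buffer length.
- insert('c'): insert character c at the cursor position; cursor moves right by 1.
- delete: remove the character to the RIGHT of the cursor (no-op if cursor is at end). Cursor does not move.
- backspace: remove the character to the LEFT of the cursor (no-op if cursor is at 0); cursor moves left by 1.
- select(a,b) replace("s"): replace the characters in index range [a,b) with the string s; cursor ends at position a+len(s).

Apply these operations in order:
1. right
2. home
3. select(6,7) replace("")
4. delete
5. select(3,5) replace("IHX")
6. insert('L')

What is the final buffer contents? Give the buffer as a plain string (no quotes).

After op 1 (right): buf='KYZVVIX' cursor=1
After op 2 (home): buf='KYZVVIX' cursor=0
After op 3 (select(6,7) replace("")): buf='KYZVVI' cursor=6
After op 4 (delete): buf='KYZVVI' cursor=6
After op 5 (select(3,5) replace("IHX")): buf='KYZIHXI' cursor=6
After op 6 (insert('L')): buf='KYZIHXLI' cursor=7

Answer: KYZIHXLI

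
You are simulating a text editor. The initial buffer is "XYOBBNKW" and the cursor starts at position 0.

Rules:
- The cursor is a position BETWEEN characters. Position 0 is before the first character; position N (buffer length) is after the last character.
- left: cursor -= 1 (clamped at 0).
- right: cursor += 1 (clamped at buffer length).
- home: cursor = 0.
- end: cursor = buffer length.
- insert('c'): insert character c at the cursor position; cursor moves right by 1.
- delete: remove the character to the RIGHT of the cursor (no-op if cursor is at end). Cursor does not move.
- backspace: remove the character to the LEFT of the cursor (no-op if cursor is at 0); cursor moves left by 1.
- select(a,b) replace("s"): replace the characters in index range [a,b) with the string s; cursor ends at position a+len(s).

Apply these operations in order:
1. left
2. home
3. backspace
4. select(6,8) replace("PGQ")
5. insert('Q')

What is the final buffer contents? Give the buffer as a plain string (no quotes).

Answer: XYOBBNPGQQ

Derivation:
After op 1 (left): buf='XYOBBNKW' cursor=0
After op 2 (home): buf='XYOBBNKW' cursor=0
After op 3 (backspace): buf='XYOBBNKW' cursor=0
After op 4 (select(6,8) replace("PGQ")): buf='XYOBBNPGQ' cursor=9
After op 5 (insert('Q')): buf='XYOBBNPGQQ' cursor=10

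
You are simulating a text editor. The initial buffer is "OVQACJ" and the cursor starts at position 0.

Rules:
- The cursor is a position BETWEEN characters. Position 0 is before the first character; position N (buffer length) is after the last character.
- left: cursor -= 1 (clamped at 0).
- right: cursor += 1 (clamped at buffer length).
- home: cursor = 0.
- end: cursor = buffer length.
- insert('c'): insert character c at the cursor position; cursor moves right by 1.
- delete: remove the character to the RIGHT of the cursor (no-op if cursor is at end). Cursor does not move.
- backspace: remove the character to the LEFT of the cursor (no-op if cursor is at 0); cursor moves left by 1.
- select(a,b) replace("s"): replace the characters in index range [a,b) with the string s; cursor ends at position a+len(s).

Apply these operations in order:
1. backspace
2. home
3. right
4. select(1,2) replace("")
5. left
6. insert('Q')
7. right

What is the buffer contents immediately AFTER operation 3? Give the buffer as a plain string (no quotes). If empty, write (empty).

After op 1 (backspace): buf='OVQACJ' cursor=0
After op 2 (home): buf='OVQACJ' cursor=0
After op 3 (right): buf='OVQACJ' cursor=1

Answer: OVQACJ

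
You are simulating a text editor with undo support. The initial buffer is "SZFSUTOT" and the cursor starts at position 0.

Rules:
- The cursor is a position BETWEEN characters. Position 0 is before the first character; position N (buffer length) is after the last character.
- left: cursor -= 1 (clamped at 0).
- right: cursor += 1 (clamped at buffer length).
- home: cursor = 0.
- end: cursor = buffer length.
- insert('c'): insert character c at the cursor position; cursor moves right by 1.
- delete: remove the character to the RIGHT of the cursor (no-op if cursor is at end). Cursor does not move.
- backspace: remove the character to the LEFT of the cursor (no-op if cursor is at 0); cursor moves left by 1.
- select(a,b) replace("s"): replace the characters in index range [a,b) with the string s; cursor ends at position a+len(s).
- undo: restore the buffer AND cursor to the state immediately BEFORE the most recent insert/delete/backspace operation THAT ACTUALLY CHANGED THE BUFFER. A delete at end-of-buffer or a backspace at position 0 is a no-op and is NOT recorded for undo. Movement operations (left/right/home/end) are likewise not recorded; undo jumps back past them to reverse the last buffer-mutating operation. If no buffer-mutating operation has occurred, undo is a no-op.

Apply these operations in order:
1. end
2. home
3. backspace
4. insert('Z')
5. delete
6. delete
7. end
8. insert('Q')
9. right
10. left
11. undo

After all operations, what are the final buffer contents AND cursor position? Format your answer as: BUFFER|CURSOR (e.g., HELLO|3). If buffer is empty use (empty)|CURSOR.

Answer: ZFSUTOT|7

Derivation:
After op 1 (end): buf='SZFSUTOT' cursor=8
After op 2 (home): buf='SZFSUTOT' cursor=0
After op 3 (backspace): buf='SZFSUTOT' cursor=0
After op 4 (insert('Z')): buf='ZSZFSUTOT' cursor=1
After op 5 (delete): buf='ZZFSUTOT' cursor=1
After op 6 (delete): buf='ZFSUTOT' cursor=1
After op 7 (end): buf='ZFSUTOT' cursor=7
After op 8 (insert('Q')): buf='ZFSUTOTQ' cursor=8
After op 9 (right): buf='ZFSUTOTQ' cursor=8
After op 10 (left): buf='ZFSUTOTQ' cursor=7
After op 11 (undo): buf='ZFSUTOT' cursor=7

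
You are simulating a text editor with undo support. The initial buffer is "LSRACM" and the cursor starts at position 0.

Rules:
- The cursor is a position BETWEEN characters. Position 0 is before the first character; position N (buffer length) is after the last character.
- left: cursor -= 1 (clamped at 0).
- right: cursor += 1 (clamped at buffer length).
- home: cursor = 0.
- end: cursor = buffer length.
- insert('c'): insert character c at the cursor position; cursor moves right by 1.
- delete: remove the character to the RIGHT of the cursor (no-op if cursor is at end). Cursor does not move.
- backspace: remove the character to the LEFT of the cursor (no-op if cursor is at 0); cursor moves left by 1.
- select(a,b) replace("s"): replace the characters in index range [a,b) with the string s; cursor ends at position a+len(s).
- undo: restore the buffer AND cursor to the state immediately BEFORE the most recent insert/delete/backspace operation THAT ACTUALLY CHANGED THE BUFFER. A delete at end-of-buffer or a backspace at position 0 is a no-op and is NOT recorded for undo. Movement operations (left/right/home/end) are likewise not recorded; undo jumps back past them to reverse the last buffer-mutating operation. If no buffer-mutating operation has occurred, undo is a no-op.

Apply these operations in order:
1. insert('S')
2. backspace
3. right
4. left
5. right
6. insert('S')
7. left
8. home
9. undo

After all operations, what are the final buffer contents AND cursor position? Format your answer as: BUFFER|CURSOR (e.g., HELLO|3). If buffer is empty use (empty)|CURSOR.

After op 1 (insert('S')): buf='SLSRACM' cursor=1
After op 2 (backspace): buf='LSRACM' cursor=0
After op 3 (right): buf='LSRACM' cursor=1
After op 4 (left): buf='LSRACM' cursor=0
After op 5 (right): buf='LSRACM' cursor=1
After op 6 (insert('S')): buf='LSSRACM' cursor=2
After op 7 (left): buf='LSSRACM' cursor=1
After op 8 (home): buf='LSSRACM' cursor=0
After op 9 (undo): buf='LSRACM' cursor=1

Answer: LSRACM|1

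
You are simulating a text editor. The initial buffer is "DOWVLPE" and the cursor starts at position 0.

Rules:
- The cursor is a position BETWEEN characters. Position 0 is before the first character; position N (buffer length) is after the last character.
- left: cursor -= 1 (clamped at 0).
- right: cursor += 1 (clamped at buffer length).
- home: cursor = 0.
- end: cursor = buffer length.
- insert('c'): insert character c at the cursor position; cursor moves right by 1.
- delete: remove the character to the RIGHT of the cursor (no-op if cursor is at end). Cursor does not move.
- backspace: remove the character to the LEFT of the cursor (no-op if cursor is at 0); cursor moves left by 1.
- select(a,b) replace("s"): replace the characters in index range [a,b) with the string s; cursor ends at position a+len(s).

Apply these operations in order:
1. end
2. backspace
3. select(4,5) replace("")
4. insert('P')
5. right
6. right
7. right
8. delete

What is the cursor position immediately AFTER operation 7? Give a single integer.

After op 1 (end): buf='DOWVLPE' cursor=7
After op 2 (backspace): buf='DOWVLP' cursor=6
After op 3 (select(4,5) replace("")): buf='DOWVP' cursor=4
After op 4 (insert('P')): buf='DOWVPP' cursor=5
After op 5 (right): buf='DOWVPP' cursor=6
After op 6 (right): buf='DOWVPP' cursor=6
After op 7 (right): buf='DOWVPP' cursor=6

Answer: 6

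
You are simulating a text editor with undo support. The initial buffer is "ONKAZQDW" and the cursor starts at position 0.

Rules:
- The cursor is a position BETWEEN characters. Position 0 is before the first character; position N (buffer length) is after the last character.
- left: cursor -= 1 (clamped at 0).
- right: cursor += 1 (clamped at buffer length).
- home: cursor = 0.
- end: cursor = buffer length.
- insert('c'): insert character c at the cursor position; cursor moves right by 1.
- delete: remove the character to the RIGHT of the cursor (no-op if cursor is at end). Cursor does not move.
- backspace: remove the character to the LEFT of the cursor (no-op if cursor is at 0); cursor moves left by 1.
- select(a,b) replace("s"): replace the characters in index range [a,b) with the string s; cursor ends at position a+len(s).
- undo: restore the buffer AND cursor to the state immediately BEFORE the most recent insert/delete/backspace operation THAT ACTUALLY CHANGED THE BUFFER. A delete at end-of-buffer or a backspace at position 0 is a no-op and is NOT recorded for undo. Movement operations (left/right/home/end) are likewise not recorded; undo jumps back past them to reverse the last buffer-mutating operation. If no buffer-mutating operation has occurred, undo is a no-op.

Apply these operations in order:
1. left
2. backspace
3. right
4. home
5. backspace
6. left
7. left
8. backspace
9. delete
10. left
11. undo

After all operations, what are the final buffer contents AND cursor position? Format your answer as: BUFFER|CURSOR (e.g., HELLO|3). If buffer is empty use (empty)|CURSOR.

Answer: ONKAZQDW|0

Derivation:
After op 1 (left): buf='ONKAZQDW' cursor=0
After op 2 (backspace): buf='ONKAZQDW' cursor=0
After op 3 (right): buf='ONKAZQDW' cursor=1
After op 4 (home): buf='ONKAZQDW' cursor=0
After op 5 (backspace): buf='ONKAZQDW' cursor=0
After op 6 (left): buf='ONKAZQDW' cursor=0
After op 7 (left): buf='ONKAZQDW' cursor=0
After op 8 (backspace): buf='ONKAZQDW' cursor=0
After op 9 (delete): buf='NKAZQDW' cursor=0
After op 10 (left): buf='NKAZQDW' cursor=0
After op 11 (undo): buf='ONKAZQDW' cursor=0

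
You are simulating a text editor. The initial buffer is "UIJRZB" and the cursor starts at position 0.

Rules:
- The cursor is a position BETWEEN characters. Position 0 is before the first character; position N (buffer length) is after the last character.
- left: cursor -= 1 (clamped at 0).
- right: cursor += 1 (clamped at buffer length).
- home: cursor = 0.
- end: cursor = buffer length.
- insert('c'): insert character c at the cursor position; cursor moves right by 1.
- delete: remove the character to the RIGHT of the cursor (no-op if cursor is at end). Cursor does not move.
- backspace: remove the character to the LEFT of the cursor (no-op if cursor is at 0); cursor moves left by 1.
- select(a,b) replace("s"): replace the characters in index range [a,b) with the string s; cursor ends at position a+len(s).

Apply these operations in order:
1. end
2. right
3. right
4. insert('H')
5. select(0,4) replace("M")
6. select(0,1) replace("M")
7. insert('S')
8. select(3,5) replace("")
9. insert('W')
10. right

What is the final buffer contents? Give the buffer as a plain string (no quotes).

After op 1 (end): buf='UIJRZB' cursor=6
After op 2 (right): buf='UIJRZB' cursor=6
After op 3 (right): buf='UIJRZB' cursor=6
After op 4 (insert('H')): buf='UIJRZBH' cursor=7
After op 5 (select(0,4) replace("M")): buf='MZBH' cursor=1
After op 6 (select(0,1) replace("M")): buf='MZBH' cursor=1
After op 7 (insert('S')): buf='MSZBH' cursor=2
After op 8 (select(3,5) replace("")): buf='MSZ' cursor=3
After op 9 (insert('W')): buf='MSZW' cursor=4
After op 10 (right): buf='MSZW' cursor=4

Answer: MSZW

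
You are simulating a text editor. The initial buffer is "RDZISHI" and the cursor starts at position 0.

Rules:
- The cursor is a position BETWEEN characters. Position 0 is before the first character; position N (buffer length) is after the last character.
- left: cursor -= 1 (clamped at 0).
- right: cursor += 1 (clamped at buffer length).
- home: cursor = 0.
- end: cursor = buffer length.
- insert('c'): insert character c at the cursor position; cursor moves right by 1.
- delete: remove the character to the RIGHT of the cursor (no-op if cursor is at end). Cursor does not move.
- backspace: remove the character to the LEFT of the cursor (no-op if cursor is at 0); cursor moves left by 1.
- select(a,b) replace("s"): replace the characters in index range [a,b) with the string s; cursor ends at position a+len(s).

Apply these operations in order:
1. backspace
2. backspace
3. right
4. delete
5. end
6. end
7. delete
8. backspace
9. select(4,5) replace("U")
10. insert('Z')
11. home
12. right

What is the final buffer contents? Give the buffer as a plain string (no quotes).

Answer: RZISUZ

Derivation:
After op 1 (backspace): buf='RDZISHI' cursor=0
After op 2 (backspace): buf='RDZISHI' cursor=0
After op 3 (right): buf='RDZISHI' cursor=1
After op 4 (delete): buf='RZISHI' cursor=1
After op 5 (end): buf='RZISHI' cursor=6
After op 6 (end): buf='RZISHI' cursor=6
After op 7 (delete): buf='RZISHI' cursor=6
After op 8 (backspace): buf='RZISH' cursor=5
After op 9 (select(4,5) replace("U")): buf='RZISU' cursor=5
After op 10 (insert('Z')): buf='RZISUZ' cursor=6
After op 11 (home): buf='RZISUZ' cursor=0
After op 12 (right): buf='RZISUZ' cursor=1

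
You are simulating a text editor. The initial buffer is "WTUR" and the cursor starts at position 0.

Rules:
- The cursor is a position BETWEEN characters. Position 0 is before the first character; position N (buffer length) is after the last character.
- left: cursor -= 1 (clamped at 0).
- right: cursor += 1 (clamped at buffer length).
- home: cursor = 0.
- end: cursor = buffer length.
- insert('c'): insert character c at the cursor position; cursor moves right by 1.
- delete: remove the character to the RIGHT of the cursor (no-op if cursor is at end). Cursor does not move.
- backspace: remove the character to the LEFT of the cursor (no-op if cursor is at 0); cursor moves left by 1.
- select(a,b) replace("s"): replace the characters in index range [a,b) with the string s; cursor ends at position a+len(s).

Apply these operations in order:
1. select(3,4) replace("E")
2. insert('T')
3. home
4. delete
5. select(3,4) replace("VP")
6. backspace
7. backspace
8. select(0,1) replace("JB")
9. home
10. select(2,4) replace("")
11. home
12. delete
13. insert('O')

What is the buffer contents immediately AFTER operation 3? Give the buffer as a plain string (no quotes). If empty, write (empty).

After op 1 (select(3,4) replace("E")): buf='WTUE' cursor=4
After op 2 (insert('T')): buf='WTUET' cursor=5
After op 3 (home): buf='WTUET' cursor=0

Answer: WTUET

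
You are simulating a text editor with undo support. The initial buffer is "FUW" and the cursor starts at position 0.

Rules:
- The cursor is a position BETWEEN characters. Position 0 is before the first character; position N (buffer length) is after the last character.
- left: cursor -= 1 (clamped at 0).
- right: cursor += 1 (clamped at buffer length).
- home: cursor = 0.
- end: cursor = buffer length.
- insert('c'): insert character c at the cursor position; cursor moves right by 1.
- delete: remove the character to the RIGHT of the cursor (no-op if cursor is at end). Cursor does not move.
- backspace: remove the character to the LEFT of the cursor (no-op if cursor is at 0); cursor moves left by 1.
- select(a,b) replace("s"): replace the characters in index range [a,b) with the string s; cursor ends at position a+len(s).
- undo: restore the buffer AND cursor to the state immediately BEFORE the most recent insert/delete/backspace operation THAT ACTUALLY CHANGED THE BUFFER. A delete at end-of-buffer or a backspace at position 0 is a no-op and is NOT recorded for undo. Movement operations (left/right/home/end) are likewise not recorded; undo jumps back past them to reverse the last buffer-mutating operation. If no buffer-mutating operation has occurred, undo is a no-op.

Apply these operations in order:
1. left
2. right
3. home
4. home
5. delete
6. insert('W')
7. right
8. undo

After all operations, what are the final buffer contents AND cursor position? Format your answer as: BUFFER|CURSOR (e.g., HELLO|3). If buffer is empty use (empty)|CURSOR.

Answer: UW|0

Derivation:
After op 1 (left): buf='FUW' cursor=0
After op 2 (right): buf='FUW' cursor=1
After op 3 (home): buf='FUW' cursor=0
After op 4 (home): buf='FUW' cursor=0
After op 5 (delete): buf='UW' cursor=0
After op 6 (insert('W')): buf='WUW' cursor=1
After op 7 (right): buf='WUW' cursor=2
After op 8 (undo): buf='UW' cursor=0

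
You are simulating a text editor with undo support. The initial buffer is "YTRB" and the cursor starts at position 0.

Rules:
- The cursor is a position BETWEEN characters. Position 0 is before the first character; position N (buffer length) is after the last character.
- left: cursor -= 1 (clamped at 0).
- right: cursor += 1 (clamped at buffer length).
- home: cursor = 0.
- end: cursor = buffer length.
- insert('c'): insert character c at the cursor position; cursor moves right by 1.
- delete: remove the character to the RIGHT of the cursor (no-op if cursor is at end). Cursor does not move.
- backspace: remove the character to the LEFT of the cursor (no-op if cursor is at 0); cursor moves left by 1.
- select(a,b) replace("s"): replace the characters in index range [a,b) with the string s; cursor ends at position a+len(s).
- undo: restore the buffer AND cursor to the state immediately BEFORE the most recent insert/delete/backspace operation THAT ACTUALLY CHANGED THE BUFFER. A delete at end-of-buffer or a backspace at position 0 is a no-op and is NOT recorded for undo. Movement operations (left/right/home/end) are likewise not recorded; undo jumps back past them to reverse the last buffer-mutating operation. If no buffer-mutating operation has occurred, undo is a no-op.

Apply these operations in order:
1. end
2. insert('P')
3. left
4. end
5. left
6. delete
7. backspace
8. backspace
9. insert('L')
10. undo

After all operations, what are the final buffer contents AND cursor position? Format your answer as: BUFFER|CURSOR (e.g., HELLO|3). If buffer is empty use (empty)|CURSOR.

Answer: YT|2

Derivation:
After op 1 (end): buf='YTRB' cursor=4
After op 2 (insert('P')): buf='YTRBP' cursor=5
After op 3 (left): buf='YTRBP' cursor=4
After op 4 (end): buf='YTRBP' cursor=5
After op 5 (left): buf='YTRBP' cursor=4
After op 6 (delete): buf='YTRB' cursor=4
After op 7 (backspace): buf='YTR' cursor=3
After op 8 (backspace): buf='YT' cursor=2
After op 9 (insert('L')): buf='YTL' cursor=3
After op 10 (undo): buf='YT' cursor=2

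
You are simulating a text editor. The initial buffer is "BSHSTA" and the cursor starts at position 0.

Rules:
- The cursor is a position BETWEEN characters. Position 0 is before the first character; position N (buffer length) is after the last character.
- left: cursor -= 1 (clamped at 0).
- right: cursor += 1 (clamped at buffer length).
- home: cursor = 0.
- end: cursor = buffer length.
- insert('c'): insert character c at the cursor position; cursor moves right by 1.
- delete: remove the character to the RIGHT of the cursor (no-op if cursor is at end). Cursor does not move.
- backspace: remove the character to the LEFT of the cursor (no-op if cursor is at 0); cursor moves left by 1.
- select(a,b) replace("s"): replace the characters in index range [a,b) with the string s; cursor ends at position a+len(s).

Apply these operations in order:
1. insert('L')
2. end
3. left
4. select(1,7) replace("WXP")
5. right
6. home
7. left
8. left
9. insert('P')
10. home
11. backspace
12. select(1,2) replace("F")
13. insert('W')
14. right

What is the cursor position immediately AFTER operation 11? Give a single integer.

Answer: 0

Derivation:
After op 1 (insert('L')): buf='LBSHSTA' cursor=1
After op 2 (end): buf='LBSHSTA' cursor=7
After op 3 (left): buf='LBSHSTA' cursor=6
After op 4 (select(1,7) replace("WXP")): buf='LWXP' cursor=4
After op 5 (right): buf='LWXP' cursor=4
After op 6 (home): buf='LWXP' cursor=0
After op 7 (left): buf='LWXP' cursor=0
After op 8 (left): buf='LWXP' cursor=0
After op 9 (insert('P')): buf='PLWXP' cursor=1
After op 10 (home): buf='PLWXP' cursor=0
After op 11 (backspace): buf='PLWXP' cursor=0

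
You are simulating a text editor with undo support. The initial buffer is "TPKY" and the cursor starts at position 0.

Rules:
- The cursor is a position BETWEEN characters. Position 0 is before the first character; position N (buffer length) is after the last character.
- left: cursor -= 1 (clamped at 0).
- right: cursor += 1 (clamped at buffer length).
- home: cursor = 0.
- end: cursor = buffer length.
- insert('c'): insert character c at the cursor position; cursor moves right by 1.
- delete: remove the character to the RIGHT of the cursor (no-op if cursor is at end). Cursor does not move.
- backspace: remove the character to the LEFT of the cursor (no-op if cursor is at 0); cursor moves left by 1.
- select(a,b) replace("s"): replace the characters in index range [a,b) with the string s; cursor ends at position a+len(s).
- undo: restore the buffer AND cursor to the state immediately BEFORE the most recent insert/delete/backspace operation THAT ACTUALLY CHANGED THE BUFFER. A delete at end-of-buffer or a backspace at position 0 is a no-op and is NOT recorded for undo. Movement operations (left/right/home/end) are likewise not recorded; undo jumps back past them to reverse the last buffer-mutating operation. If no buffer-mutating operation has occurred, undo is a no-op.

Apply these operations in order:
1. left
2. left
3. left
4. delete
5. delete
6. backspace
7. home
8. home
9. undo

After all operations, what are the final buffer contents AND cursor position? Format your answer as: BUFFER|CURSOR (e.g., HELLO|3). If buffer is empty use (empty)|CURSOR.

After op 1 (left): buf='TPKY' cursor=0
After op 2 (left): buf='TPKY' cursor=0
After op 3 (left): buf='TPKY' cursor=0
After op 4 (delete): buf='PKY' cursor=0
After op 5 (delete): buf='KY' cursor=0
After op 6 (backspace): buf='KY' cursor=0
After op 7 (home): buf='KY' cursor=0
After op 8 (home): buf='KY' cursor=0
After op 9 (undo): buf='PKY' cursor=0

Answer: PKY|0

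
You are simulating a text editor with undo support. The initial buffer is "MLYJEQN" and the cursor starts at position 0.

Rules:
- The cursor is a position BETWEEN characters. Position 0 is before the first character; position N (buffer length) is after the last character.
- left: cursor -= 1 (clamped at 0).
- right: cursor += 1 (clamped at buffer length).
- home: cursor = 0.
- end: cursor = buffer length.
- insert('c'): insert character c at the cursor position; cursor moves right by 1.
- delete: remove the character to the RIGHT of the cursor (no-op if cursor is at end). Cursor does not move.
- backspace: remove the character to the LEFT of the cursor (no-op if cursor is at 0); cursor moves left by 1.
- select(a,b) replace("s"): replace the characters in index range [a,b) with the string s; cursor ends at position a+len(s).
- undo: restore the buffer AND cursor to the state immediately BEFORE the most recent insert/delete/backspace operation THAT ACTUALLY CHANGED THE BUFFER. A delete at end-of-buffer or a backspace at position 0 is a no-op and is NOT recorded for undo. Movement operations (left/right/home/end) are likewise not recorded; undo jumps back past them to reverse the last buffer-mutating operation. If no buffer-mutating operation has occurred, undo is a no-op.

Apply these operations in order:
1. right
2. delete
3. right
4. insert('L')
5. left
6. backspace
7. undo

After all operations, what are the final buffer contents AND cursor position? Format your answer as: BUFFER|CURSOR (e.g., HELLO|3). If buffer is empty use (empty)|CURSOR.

After op 1 (right): buf='MLYJEQN' cursor=1
After op 2 (delete): buf='MYJEQN' cursor=1
After op 3 (right): buf='MYJEQN' cursor=2
After op 4 (insert('L')): buf='MYLJEQN' cursor=3
After op 5 (left): buf='MYLJEQN' cursor=2
After op 6 (backspace): buf='MLJEQN' cursor=1
After op 7 (undo): buf='MYLJEQN' cursor=2

Answer: MYLJEQN|2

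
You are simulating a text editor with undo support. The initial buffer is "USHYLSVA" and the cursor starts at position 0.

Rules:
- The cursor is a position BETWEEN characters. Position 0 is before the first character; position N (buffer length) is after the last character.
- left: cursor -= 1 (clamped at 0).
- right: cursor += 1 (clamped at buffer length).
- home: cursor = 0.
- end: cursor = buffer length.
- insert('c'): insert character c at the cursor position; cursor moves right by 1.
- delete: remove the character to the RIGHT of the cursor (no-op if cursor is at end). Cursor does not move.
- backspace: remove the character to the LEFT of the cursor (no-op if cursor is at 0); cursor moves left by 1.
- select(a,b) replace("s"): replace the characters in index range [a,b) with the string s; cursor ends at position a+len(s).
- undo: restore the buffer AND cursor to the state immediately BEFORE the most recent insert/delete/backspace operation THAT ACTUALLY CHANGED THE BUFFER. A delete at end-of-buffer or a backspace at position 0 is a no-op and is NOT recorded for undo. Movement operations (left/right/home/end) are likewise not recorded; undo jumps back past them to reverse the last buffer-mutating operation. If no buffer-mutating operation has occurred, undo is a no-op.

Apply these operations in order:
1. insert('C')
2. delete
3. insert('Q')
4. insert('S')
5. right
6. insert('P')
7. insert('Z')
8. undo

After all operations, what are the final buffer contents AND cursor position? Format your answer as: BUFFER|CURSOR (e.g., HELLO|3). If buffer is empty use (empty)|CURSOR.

Answer: CQSSPHYLSVA|5

Derivation:
After op 1 (insert('C')): buf='CUSHYLSVA' cursor=1
After op 2 (delete): buf='CSHYLSVA' cursor=1
After op 3 (insert('Q')): buf='CQSHYLSVA' cursor=2
After op 4 (insert('S')): buf='CQSSHYLSVA' cursor=3
After op 5 (right): buf='CQSSHYLSVA' cursor=4
After op 6 (insert('P')): buf='CQSSPHYLSVA' cursor=5
After op 7 (insert('Z')): buf='CQSSPZHYLSVA' cursor=6
After op 8 (undo): buf='CQSSPHYLSVA' cursor=5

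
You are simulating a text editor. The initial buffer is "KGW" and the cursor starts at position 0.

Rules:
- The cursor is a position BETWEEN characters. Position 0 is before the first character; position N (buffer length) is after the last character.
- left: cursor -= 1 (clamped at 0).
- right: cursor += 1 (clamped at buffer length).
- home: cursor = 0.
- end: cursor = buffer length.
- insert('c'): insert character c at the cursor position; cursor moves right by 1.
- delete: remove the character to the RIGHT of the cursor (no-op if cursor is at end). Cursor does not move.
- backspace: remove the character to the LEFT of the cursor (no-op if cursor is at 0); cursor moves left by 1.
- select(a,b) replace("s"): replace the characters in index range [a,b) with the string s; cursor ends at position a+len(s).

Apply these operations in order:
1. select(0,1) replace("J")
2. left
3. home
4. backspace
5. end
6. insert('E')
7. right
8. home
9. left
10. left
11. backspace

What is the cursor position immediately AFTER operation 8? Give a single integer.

Answer: 0

Derivation:
After op 1 (select(0,1) replace("J")): buf='JGW' cursor=1
After op 2 (left): buf='JGW' cursor=0
After op 3 (home): buf='JGW' cursor=0
After op 4 (backspace): buf='JGW' cursor=0
After op 5 (end): buf='JGW' cursor=3
After op 6 (insert('E')): buf='JGWE' cursor=4
After op 7 (right): buf='JGWE' cursor=4
After op 8 (home): buf='JGWE' cursor=0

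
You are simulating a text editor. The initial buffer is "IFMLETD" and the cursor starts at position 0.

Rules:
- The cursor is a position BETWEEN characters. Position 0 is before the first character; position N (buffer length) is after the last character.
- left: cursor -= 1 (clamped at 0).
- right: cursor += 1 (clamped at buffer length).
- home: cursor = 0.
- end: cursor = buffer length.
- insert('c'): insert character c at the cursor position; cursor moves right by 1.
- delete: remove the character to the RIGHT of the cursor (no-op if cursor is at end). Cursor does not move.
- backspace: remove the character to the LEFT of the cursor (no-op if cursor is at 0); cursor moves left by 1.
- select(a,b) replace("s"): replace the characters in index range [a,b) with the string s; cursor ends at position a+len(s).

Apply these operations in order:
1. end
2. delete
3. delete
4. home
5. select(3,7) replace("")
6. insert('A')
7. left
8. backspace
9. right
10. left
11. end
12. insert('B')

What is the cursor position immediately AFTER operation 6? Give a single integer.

Answer: 4

Derivation:
After op 1 (end): buf='IFMLETD' cursor=7
After op 2 (delete): buf='IFMLETD' cursor=7
After op 3 (delete): buf='IFMLETD' cursor=7
After op 4 (home): buf='IFMLETD' cursor=0
After op 5 (select(3,7) replace("")): buf='IFM' cursor=3
After op 6 (insert('A')): buf='IFMA' cursor=4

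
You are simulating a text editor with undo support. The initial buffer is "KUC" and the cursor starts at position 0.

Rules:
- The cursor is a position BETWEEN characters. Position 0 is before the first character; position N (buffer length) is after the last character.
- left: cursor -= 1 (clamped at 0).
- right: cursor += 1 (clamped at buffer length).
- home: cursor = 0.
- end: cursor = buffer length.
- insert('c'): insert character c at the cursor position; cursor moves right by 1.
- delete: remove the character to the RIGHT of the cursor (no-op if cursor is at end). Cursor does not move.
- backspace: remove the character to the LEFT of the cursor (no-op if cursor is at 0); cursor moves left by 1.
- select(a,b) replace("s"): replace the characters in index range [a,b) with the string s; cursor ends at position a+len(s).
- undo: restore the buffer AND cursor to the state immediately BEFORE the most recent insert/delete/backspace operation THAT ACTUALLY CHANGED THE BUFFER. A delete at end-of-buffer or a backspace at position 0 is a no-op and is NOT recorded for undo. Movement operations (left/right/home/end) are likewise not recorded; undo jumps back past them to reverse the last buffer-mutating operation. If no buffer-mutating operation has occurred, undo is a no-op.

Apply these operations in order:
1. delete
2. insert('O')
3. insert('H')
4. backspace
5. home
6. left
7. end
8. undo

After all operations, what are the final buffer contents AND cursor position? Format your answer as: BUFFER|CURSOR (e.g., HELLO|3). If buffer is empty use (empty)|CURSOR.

Answer: OHUC|2

Derivation:
After op 1 (delete): buf='UC' cursor=0
After op 2 (insert('O')): buf='OUC' cursor=1
After op 3 (insert('H')): buf='OHUC' cursor=2
After op 4 (backspace): buf='OUC' cursor=1
After op 5 (home): buf='OUC' cursor=0
After op 6 (left): buf='OUC' cursor=0
After op 7 (end): buf='OUC' cursor=3
After op 8 (undo): buf='OHUC' cursor=2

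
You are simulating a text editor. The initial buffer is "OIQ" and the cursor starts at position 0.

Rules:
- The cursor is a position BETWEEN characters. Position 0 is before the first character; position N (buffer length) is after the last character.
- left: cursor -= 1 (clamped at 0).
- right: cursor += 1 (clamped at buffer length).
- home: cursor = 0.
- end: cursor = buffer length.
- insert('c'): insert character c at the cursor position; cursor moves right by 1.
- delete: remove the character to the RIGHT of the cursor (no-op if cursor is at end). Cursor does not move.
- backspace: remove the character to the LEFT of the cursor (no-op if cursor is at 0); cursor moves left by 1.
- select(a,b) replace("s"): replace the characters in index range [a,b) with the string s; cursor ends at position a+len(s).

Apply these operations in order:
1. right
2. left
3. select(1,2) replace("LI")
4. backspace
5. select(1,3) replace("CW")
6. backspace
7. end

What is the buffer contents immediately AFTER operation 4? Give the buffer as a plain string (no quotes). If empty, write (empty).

Answer: OLQ

Derivation:
After op 1 (right): buf='OIQ' cursor=1
After op 2 (left): buf='OIQ' cursor=0
After op 3 (select(1,2) replace("LI")): buf='OLIQ' cursor=3
After op 4 (backspace): buf='OLQ' cursor=2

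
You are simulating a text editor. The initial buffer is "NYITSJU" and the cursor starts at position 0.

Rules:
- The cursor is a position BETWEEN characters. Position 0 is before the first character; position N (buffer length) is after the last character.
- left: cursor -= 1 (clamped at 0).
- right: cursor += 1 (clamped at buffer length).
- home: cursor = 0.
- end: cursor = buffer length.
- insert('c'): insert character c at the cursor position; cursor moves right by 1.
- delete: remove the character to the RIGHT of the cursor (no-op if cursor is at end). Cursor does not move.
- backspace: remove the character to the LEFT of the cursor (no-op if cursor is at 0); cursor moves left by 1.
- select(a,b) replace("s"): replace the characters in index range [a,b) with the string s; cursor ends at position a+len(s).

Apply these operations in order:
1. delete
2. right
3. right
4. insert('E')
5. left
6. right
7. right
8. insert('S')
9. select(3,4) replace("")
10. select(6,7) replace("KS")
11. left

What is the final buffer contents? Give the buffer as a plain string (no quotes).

Answer: YIESSJKS

Derivation:
After op 1 (delete): buf='YITSJU' cursor=0
After op 2 (right): buf='YITSJU' cursor=1
After op 3 (right): buf='YITSJU' cursor=2
After op 4 (insert('E')): buf='YIETSJU' cursor=3
After op 5 (left): buf='YIETSJU' cursor=2
After op 6 (right): buf='YIETSJU' cursor=3
After op 7 (right): buf='YIETSJU' cursor=4
After op 8 (insert('S')): buf='YIETSSJU' cursor=5
After op 9 (select(3,4) replace("")): buf='YIESSJU' cursor=3
After op 10 (select(6,7) replace("KS")): buf='YIESSJKS' cursor=8
After op 11 (left): buf='YIESSJKS' cursor=7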